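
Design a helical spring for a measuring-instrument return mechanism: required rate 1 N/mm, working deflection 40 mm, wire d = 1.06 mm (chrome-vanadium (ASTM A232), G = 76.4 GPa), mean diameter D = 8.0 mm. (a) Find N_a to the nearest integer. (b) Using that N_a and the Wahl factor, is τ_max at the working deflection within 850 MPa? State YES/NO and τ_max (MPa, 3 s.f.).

(a) 24 coils; (b) YES, τ_max = 803 MPa

N_a = Gd⁴/(8D³k) = (76.4×10³)(1.06⁴)/(8·8.0³·1) = 23.55 → N_a = 24
Actual rate k = Gd⁴/(8D³·24) = 0.98117 N/mm
Working load F = kδ = 0.98117·40 = 39.247 N
C = 8.0/1.06 = 7.5472; K_W = (4C−1)/(4C−4)+0.615/C = 1.1960
τ_max = K_W·8FD/(πd³) = 1.1960·671.3 = 802.9 MPa
τ_max ≤ 850 MPa → acceptable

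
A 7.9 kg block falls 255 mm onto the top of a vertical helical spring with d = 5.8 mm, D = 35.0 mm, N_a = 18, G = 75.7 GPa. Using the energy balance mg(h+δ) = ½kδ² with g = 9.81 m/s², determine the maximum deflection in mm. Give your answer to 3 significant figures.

k = Gd⁴/(8D³N_a) = (75.7×10³)(5.8⁴)/(8·35.0³·18) = 13.875 N/mm
W = mg = 7.9 × 9.81 = 77.499 N
½kδ² − Wδ − Wh = 0 → δ = (W + √(W² + 2kWh))/k
δ = (77.499 + √(6006.1 + 548413))/13.875 = (77.499 + 744.59)/13.875 = 59.249 mm

59.2 mm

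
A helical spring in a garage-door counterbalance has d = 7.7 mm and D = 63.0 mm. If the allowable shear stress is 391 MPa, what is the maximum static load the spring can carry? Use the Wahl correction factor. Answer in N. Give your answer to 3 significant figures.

C = D/d = 63.0/7.7 = 8.1818
K_W = (4C−1)/(4C−4) + 0.615/C = 31.727/28.727 + 0.0752 = 1.1796
τ_max = K·8FD/(πd³) → F_max = τ_allow·πd³/(8DK)
F_max = 391·π·7.7³/(8·63.0·1.1796) = 5.6079e+05/594.52 = 943.27 N

943 N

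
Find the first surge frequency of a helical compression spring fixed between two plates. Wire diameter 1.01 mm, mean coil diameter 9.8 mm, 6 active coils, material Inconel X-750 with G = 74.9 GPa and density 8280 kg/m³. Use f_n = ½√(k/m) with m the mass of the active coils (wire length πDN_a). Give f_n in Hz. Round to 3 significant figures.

k = Gd⁴/(8D³N_a) = (74.9×10³)(1.01⁴)/(8·9.8³·6) = 1.7252 N/mm = 1725.2 N/m
Wire length L = πDN_a = π·9.8·6 = 184.73 mm
m = ρ·(πd²/4)·L = 8280 × 0.80118×10⁻⁶ m² × 0.18473 m = 0.0012254 kg
f_n = ½√(k/m) = 0.5·√(1725.2/0.0012254) = 0.5·√(1.4079e+06) = 593.27 Hz

593 Hz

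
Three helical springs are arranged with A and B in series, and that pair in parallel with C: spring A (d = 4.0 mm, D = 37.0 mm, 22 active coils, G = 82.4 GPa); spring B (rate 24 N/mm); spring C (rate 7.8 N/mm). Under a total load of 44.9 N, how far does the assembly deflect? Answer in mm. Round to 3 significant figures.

k_A = Gd⁴/(8D³N_a) = (82.4×10³)(4.0⁴)/(8·37.0³·22) = 2.3662 N/mm
Springs A,B series: k_AB = 1/(1/2.3662+1/24) = 2.1538 N/mm; parallel with C: k_eq = 2.1538+7.8 = 9.9538 N/mm
δ = F/k_eq = 44.9/9.9538 = 4.5108 mm

4.51 mm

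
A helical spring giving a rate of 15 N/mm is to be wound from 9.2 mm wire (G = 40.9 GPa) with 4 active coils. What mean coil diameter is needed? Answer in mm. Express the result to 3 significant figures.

84.8 mm

D = (Gd⁴/(8N_a·k))^(1/3) = (40.9×10³·9.2⁴/(8·4·15))^(1/3)
  = (610427)^(1/3) = 84.8290 mm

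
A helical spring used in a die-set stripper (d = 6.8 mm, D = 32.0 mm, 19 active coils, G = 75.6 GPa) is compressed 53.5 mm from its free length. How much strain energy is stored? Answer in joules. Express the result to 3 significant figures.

46.4 J

k = Gd⁴/(8D³N_a) = (75.6×10³)(6.8⁴)/(8·32.0³·19) = 32.454 N/mm
U = ½kδ² = 0.5 × 32.454 × 53.5² = 46445 N·mm = 46.445 J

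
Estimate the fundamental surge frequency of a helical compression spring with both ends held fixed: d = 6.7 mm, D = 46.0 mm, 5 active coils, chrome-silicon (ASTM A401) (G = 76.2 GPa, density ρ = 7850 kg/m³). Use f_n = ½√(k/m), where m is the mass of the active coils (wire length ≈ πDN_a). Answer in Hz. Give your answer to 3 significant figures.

222 Hz

k = Gd⁴/(8D³N_a) = (76.2×10³)(6.7⁴)/(8·46.0³·5) = 39.439 N/mm = 39439 N/m
Wire length L = πDN_a = π·46.0·5 = 722.57 mm
m = ρ·(πd²/4)·L = 7850 × 35.257×10⁻⁶ m² × 0.72257 m = 0.19998 kg
f_n = ½√(k/m) = 0.5·√(39439/0.19998) = 0.5·√(1.9721e+05) = 222.04 Hz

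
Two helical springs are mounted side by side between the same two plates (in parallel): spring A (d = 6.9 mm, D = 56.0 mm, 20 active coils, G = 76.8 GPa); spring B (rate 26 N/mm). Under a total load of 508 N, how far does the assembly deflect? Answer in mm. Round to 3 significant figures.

k_A = Gd⁴/(8D³N_a) = (76.8×10³)(6.9⁴)/(8·56.0³·20) = 6.1955 N/mm
Parallel: k_eq = 6.1955 + 26 = 32.195 N/mm
δ = F/k_eq = 508/32.195 = 15.779 mm

15.8 mm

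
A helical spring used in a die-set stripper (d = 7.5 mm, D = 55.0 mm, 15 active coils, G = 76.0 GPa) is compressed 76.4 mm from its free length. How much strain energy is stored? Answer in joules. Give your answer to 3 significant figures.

35.2 J

k = Gd⁴/(8D³N_a) = (76.0×10³)(7.5⁴)/(8·55.0³·15) = 12.045 N/mm
U = ½kδ² = 0.5 × 12.045 × 76.4² = 35152 N·mm = 35.152 J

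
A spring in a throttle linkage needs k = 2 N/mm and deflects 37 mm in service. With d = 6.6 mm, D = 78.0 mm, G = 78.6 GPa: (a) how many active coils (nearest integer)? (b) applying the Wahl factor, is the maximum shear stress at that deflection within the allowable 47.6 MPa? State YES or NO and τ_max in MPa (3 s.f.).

(a) 20 coils; (b) NO, τ_max = 56.3 MPa

N_a = Gd⁴/(8D³k) = (78.6×10³)(6.6⁴)/(8·78.0³·2) = 19.64 → N_a = 20
Actual rate k = Gd⁴/(8D³·20) = 1.9642 N/mm
Working load F = kδ = 1.9642·37 = 72.677 N
C = 78.0/6.6 = 11.8182; K_W = (4C−1)/(4C−4)+0.615/C = 1.1214
τ_max = K_W·8FD/(πd³) = 1.1214·50.211 = 56.305 MPa
τ_max > 47.6 MPa → exceeds allowable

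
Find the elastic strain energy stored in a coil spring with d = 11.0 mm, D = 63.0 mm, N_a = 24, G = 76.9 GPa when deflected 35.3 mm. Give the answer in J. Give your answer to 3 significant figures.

k = Gd⁴/(8D³N_a) = (76.9×10³)(11.0⁴)/(8·63.0³·24) = 23.452 N/mm
U = ½kδ² = 0.5 × 23.452 × 35.3² = 14611 N·mm = 14.611 J

14.6 J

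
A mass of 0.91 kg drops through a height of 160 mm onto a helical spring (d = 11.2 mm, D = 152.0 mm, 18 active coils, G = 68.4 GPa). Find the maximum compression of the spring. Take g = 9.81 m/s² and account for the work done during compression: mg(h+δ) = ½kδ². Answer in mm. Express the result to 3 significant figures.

k = Gd⁴/(8D³N_a) = (68.4×10³)(11.2⁴)/(8·152.0³·18) = 2.1283 N/mm
W = mg = 0.91 × 9.81 = 8.9271 N
½kδ² − Wδ − Wh = 0 → δ = (W + √(W² + 2kWh))/k
δ = (8.9271 + √(79.693 + 6079.88))/2.1283 = (8.9271 + 78.483)/2.1283 = 41.07 mm

41.1 mm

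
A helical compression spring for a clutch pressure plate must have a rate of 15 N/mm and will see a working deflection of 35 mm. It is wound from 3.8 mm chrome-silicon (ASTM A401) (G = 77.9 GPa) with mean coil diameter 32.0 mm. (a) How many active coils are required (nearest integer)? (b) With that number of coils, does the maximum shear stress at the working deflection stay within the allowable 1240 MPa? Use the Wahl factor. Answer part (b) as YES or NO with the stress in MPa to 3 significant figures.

(a) 4 coils; (b) YES, τ_max = 945 MPa

N_a = Gd⁴/(8D³k) = (77.9×10³)(3.8⁴)/(8·32.0³·15) = 4.131 → N_a = 4
Actual rate k = Gd⁴/(8D³·4) = 15.491 N/mm
Working load F = kδ = 15.491·35 = 542.18 N
C = 32.0/3.8 = 8.4211; K_W = (4C−1)/(4C−4)+0.615/C = 1.1741
τ_max = K_W·8FD/(πd³) = 1.1741·805.15 = 945.33 MPa
τ_max ≤ 1240 MPa → acceptable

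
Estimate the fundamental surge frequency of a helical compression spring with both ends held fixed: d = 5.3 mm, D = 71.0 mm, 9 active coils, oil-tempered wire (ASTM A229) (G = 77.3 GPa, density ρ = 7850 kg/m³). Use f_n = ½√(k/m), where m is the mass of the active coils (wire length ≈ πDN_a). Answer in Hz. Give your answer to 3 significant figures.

41.3 Hz

k = Gd⁴/(8D³N_a) = (77.3×10³)(5.3⁴)/(8·71.0³·9) = 2.3669 N/mm = 2366.9 N/m
Wire length L = πDN_a = π·71.0·9 = 2007.5 mm
m = ρ·(πd²/4)·L = 7850 × 22.062×10⁻⁶ m² × 2.0075 m = 0.34767 kg
f_n = ½√(k/m) = 0.5·√(2366.9/0.34767) = 0.5·√(6807.9) = 41.255 Hz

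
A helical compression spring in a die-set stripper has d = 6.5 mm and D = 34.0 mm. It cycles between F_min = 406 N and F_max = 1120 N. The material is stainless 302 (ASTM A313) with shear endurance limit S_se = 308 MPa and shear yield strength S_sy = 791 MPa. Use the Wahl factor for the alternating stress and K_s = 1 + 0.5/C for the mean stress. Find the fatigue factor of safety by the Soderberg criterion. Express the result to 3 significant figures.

1.24

C = D/d = 34.0/6.5 = 5.2308; K_W = (4C−1)/(4C−4)+0.615/C = 1.2948; K_s = 1+0.5/C = 1.0956
F_a = (F_max−F_min)/2 = 357 N; F_m = (F_max+F_min)/2 = 763 N
τ_a = K_W·8F_aD/(πd³) = 1.2948 × 112.55 = 145.74 MPa
τ_m = K_s·8F_mD/(πd³) = 1.0956 × 240.55 = 263.54 MPa
Soderberg: 1/n_f = τ_a/S_se + τ_m/S_sy = 145.74/308 + 263.54/791 = 0.47317 + 0.33318 = 0.80634
n_f = 1/0.80634 = 1.24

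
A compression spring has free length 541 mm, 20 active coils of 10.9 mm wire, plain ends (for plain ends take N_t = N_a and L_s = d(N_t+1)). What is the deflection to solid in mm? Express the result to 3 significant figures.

312 mm

N_t = 20; L_s = 10.9·21 = 228.9 mm
δ_solid = L₀ − L_s = 541 − 228.9 = 312.1 mm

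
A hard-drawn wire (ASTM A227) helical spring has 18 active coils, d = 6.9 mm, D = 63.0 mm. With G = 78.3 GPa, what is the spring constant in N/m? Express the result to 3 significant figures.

k = Gd⁴/(8D³N_a) = (78.3×10³ × 6.9⁴) / (8 × 63.0³ × 18)
  = 1.77484e+08 / 3.60068e+07 = 4.9292 N/mm = 4929.2 N/m

4930 N/m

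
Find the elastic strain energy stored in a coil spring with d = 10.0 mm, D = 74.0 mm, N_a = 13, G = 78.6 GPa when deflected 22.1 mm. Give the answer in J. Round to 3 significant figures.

4.55 J

k = Gd⁴/(8D³N_a) = (78.6×10³)(10.0⁴)/(8·74.0³·13) = 18.651 N/mm
U = ½kδ² = 0.5 × 18.651 × 22.1² = 4554.6 N·mm = 4.5546 J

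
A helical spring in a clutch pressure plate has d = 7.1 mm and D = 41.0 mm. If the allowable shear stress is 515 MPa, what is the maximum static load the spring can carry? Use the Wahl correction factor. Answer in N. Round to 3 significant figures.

C = D/d = 41.0/7.1 = 5.7746
K_W = (4C−1)/(4C−4) + 0.615/C = 22.099/19.099 + 0.1065 = 1.2636
τ_max = K·8FD/(πd³) → F_max = τ_allow·πd³/(8DK)
F_max = 515·π·7.1³/(8·41.0·1.2636) = 5.7907e+05/414.45 = 1397.2 N

1400 N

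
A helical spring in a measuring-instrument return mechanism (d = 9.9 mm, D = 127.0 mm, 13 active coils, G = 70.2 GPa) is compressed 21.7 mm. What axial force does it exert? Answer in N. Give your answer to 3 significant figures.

k = Gd⁴/(8D³N_a) = (70.2×10³)(9.9⁴)/(8·127.0³·13) = 3.1654 N/mm
F = k·δ = 3.1654 × 21.7 = 68.69 N

68.7 N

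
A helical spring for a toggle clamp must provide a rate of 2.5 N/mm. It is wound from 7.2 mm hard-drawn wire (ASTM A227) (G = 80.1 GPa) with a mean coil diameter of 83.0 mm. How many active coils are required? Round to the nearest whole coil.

19

N_a = Gd⁴/(8D³k) = (80.1×10³ × 7.2⁴)/(8 × 83.0³ × 2.5)
    = 2.1526e+08 / 1.14357e+07 = 18.82 → 19 coils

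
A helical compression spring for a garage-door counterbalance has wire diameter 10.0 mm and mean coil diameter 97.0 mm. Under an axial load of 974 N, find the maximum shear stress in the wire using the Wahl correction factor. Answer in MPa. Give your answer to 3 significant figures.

Spring index C = D/d = 97.0/10.0 = 9.7000
K_W = (4C−1)/(4C−4) + 0.615/C = 37.800/34.800 + 0.0634 = 1.1496
τ₀ = 8FD/(πd³) = 8·974·97.0/(π·10.0³) = 755824/3141.6 = 240.59 MPa
τ_max = K·τ₀ = 1.1496 × 240.59 = 276.58 MPa

277 MPa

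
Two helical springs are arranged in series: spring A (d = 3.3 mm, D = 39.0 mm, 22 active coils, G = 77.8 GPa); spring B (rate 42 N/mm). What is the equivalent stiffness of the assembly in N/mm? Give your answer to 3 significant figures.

0.866 N/mm

k_A = Gd⁴/(8D³N_a) = (77.8×10³)(3.3⁴)/(8·39.0³·22) = 0.88375 N/mm
Series: 1/k_eq = 1/0.88375 + 1/42 = 1.1554; k_eq = 0.86554 N/mm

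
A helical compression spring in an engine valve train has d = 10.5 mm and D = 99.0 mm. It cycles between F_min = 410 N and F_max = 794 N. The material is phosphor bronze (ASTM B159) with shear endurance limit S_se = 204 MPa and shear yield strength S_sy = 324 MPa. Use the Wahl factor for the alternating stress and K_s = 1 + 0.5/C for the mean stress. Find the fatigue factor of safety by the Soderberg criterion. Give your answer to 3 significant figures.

1.51

C = D/d = 99.0/10.5 = 9.4286; K_W = (4C−1)/(4C−4)+0.615/C = 1.1542; K_s = 1+0.5/C = 1.0530
F_a = (F_max−F_min)/2 = 192 N; F_m = (F_max+F_min)/2 = 602 N
τ_a = K_W·8F_aD/(πd³) = 1.1542 × 41.813 = 48.261 MPa
τ_m = K_s·8F_mD/(πd³) = 1.0530 × 131.1 = 138.05 MPa
Soderberg: 1/n_f = τ_a/S_se + τ_m/S_sy = 48.261/204 + 138.05/324 = 0.23657 + 0.42609 = 0.66266
n_f = 1/0.66266 = 1.509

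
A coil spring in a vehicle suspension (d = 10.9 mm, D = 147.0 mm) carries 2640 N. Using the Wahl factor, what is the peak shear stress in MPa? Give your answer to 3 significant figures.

844 MPa

Spring index C = D/d = 147.0/10.9 = 13.4862
K_W = (4C−1)/(4C−4) + 0.615/C = 52.945/49.945 + 0.0456 = 1.1057
τ₀ = 8FD/(πd³) = 8·2640·147.0/(π·10.9³) = 3.10464e+06/4068.5 = 763.1 MPa
τ_max = K·τ₀ = 1.1057 × 763.1 = 843.74 MPa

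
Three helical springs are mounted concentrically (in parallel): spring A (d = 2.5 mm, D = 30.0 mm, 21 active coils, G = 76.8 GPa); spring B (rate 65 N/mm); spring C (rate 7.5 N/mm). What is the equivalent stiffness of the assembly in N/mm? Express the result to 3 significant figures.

k_A = Gd⁴/(8D³N_a) = (76.8×10³)(2.5⁴)/(8·30.0³·21) = 0.66138 N/mm
Parallel: k_eq = 0.66138 + 65 + 7.5 = 73.161 N/mm

73.2 N/mm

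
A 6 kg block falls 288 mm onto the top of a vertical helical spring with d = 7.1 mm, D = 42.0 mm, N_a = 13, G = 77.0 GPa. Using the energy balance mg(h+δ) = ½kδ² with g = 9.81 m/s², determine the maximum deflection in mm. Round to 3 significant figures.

38.9 mm

k = Gd⁴/(8D³N_a) = (77.0×10³)(7.1⁴)/(8·42.0³·13) = 25.395 N/mm
W = mg = 6 × 9.81 = 58.86 N
½kδ² − Wδ − Wh = 0 → δ = (W + √(W² + 2kWh))/k
δ = (58.86 + √(3464.5 + 860965))/25.395 = (58.86 + 929.75)/25.395 = 38.93 mm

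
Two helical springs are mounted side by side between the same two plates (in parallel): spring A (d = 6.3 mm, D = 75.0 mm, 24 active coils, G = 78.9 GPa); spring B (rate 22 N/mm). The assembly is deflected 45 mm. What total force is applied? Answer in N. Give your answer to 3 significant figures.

k_A = Gd⁴/(8D³N_a) = (78.9×10³)(6.3⁴)/(8·75.0³·24) = 1.5345 N/mm
Parallel: k_eq = 1.5345 + 22 = 23.534 N/mm
F = k_eq·δ = 23.534·45 = 1059.1 N

1060 N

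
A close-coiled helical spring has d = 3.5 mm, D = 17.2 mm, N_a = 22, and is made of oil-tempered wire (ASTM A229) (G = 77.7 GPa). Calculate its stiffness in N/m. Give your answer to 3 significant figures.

13000 N/m

k = Gd⁴/(8D³N_a) = (77.7×10³ × 3.5⁴) / (8 × 17.2³ × 22)
  = 1.16599e+07 / 895567 = 13.02 N/mm = 13020 N/m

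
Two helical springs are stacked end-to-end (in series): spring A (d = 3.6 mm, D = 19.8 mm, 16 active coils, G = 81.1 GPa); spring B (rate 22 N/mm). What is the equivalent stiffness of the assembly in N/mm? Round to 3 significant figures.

8.45 N/mm

k_A = Gd⁴/(8D³N_a) = (81.1×10³)(3.6⁴)/(8·19.8³·16) = 13.71 N/mm
Series: 1/k_eq = 1/13.71 + 1/22 = 0.1184; k_eq = 8.4462 N/mm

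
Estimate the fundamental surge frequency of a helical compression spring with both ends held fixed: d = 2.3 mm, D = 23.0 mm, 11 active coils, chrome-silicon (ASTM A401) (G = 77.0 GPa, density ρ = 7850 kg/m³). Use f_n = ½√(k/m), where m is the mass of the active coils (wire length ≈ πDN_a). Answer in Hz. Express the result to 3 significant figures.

k = Gd⁴/(8D³N_a) = (77.0×10³)(2.3⁴)/(8·23.0³·11) = 2.0125 N/mm = 2012.5 N/m
Wire length L = πDN_a = π·23.0·11 = 794.82 mm
m = ρ·(πd²/4)·L = 7850 × 4.1548×10⁻⁶ m² × 0.79482 m = 0.025923 kg
f_n = ½√(k/m) = 0.5·√(2012.5/0.025923) = 0.5·√(77634) = 139.31 Hz

139 Hz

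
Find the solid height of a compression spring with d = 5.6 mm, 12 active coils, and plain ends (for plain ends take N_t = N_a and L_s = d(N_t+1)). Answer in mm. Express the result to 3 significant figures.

plain ends: N_t = N_a = 12
L_s = d·(N_t+1) = 5.6 × 13 = 72.8 mm

72.8 mm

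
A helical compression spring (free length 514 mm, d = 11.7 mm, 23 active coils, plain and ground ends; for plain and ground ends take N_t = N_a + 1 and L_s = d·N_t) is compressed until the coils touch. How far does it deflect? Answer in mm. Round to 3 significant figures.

N_t = 24; L_s = 11.7·24 = 280.8 mm
δ_solid = L₀ − L_s = 514 − 280.8 = 233.2 mm

233 mm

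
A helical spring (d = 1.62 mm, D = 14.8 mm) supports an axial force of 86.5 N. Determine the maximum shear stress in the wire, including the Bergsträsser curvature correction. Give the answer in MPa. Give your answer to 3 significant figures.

Spring index C = D/d = 14.8/1.62 = 9.1358
K_B = (4C+2)/(4C−3) = 38.543/33.543 = 1.1491
τ₀ = 8FD/(πd³) = 8·86.5·14.8/(π·1.62³) = 10241.6/13.357 = 766.78 MPa
τ_max = K·τ₀ = 1.1491 × 766.78 = 881.08 MPa

881 MPa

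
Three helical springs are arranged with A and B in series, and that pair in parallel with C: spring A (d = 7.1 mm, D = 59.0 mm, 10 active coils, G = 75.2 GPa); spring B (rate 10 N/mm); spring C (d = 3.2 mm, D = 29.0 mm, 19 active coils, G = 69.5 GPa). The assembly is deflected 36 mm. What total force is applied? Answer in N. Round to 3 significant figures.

264 N

k_A = Gd⁴/(8D³N_a) = (75.2×10³)(7.1⁴)/(8·59.0³·10) = 11.631 N/mm
k_C = Gd⁴/(8D³N_a) = (69.5×10³)(3.2⁴)/(8·29.0³·19) = 1.9658 N/mm
Springs A,B series: k_AB = 1/(1/11.631+1/10) = 5.3769 N/mm; parallel with C: k_eq = 5.3769+1.9658 = 7.3428 N/mm
F = k_eq·δ = 7.3428·36 = 264.34 N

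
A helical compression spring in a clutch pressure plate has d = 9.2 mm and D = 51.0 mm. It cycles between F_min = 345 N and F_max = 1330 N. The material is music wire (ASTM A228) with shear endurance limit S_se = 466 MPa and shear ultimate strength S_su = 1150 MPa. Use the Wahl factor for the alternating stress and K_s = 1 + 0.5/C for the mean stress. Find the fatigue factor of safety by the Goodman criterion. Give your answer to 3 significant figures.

C = D/d = 51.0/9.2 = 5.5435; K_W = (4C−1)/(4C−4)+0.615/C = 1.2760; K_s = 1+0.5/C = 1.0902
F_a = (F_max−F_min)/2 = 492.5 N; F_m = (F_max+F_min)/2 = 837.5 N
τ_a = K_W·8F_aD/(πd³) = 1.2760 × 82.14 = 104.81 MPa
τ_m = K_s·8F_mD/(πd³) = 1.0902 × 139.68 = 152.28 MPa
Goodman: 1/n_f = τ_a/S_se + τ_m/S_su = 104.81/466 + 152.28/1150 = 0.22492 + 0.13242 = 0.35733
n_f = 1/0.35733 = 2.799

2.80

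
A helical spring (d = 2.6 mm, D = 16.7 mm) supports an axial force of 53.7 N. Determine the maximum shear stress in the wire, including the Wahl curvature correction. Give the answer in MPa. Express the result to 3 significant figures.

Spring index C = D/d = 16.7/2.6 = 6.4231
K_W = (4C−1)/(4C−4) + 0.615/C = 24.692/21.692 + 0.0957 = 1.2340
τ₀ = 8FD/(πd³) = 8·53.7·16.7/(π·2.6³) = 7174.32/55.217 = 129.93 MPa
τ_max = K·τ₀ = 1.2340 × 129.93 = 160.34 MPa

160 MPa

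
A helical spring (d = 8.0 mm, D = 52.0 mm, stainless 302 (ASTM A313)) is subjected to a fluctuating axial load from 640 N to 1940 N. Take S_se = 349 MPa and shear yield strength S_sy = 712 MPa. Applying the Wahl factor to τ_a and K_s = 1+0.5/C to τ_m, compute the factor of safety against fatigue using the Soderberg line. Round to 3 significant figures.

C = D/d = 52.0/8.0 = 6.5000; K_W = (4C−1)/(4C−4)+0.615/C = 1.2310; K_s = 1+0.5/C = 1.0769
F_a = (F_max−F_min)/2 = 650 N; F_m = (F_max+F_min)/2 = 1290 N
τ_a = K_W·8F_aD/(πd³) = 1.2310 × 168.11 = 206.94 MPa
τ_m = K_s·8F_mD/(πd³) = 1.0769 × 333.63 = 359.29 MPa
Soderberg: 1/n_f = τ_a/S_se + τ_m/S_sy = 206.94/349 + 359.29/712 = 0.59294 + 0.50462 = 1.0976
n_f = 1/1.0976 = 0.9111

0.911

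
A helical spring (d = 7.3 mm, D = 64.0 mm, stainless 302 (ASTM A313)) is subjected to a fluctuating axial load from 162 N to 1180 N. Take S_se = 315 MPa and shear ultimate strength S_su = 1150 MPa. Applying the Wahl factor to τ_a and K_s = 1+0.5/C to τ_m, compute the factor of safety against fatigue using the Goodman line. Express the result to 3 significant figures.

C = D/d = 64.0/7.3 = 8.7671; K_W = (4C−1)/(4C−4)+0.615/C = 1.1667; K_s = 1+0.5/C = 1.0570
F_a = (F_max−F_min)/2 = 509 N; F_m = (F_max+F_min)/2 = 671 N
τ_a = K_W·8F_aD/(πd³) = 1.1667 × 213.24 = 248.79 MPa
τ_m = K_s·8F_mD/(πd³) = 1.0570 × 281.11 = 297.14 MPa
Goodman: 1/n_f = τ_a/S_se + τ_m/S_su = 248.79/315 + 297.14/1150 = 0.78981 + 0.25838 = 1.0482
n_f = 1/1.0482 = 0.954

0.954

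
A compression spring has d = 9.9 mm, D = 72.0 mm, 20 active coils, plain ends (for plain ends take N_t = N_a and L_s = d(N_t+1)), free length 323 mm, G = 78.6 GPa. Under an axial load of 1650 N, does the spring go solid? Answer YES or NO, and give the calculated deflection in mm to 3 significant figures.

k = Gd⁴/(8D³N_a) = (78.6×10³)(9.9⁴)/(8·72.0³·20) = 12.643 N/mm
N_t = 20; L_s = 9.9·21 = 207.9 mm; δ_solid = L₀ − L_s = 323 − 207.9 = 115.1 mm
δ = F/k = 1650/12.643 = 130.51 mm
δ ≥ δ_solid → spring goes solid

YES, δ = 131 mm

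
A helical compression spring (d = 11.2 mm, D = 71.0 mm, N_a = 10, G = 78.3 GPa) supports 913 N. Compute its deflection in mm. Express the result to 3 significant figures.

21.2 mm

k = Gd⁴/(8D³N_a) = (78.3×10³)(11.2⁴)/(8·71.0³·10) = 43.03 N/mm
δ = F/k = 913 / 43.03 = 21.218 mm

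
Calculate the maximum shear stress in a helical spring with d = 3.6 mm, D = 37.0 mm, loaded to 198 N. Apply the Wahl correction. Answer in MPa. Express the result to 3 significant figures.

Spring index C = D/d = 37.0/3.6 = 10.2778
K_W = (4C−1)/(4C−4) + 0.615/C = 40.111/37.111 + 0.0598 = 1.1407
τ₀ = 8FD/(πd³) = 8·198·37.0/(π·3.6³) = 58608/146.57 = 399.85 MPa
τ_max = K·τ₀ = 1.1407 × 399.85 = 456.1 MPa

456 MPa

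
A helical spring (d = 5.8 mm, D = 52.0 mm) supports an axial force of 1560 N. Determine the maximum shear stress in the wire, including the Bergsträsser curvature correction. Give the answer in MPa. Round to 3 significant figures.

1220 MPa

Spring index C = D/d = 52.0/5.8 = 8.9655
K_B = (4C+2)/(4C−3) = 37.862/32.862 = 1.1522
τ₀ = 8FD/(πd³) = 8·1560·52.0/(π·5.8³) = 648960/612.96 = 1058.7 MPa
τ_max = K·τ₀ = 1.1522 × 1058.7 = 1219.8 MPa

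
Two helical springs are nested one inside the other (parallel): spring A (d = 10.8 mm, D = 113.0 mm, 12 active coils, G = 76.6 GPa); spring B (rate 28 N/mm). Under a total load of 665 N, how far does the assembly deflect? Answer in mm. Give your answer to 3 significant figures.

k_A = Gd⁴/(8D³N_a) = (76.6×10³)(10.8⁴)/(8·113.0³·12) = 7.5235 N/mm
Parallel: k_eq = 7.5235 + 28 = 35.523 N/mm
δ = F/k_eq = 665/35.523 = 18.72 mm

18.7 mm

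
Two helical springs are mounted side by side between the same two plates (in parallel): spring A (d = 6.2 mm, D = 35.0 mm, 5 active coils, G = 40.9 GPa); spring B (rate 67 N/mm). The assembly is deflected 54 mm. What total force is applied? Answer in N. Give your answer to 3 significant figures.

5520 N

k_A = Gd⁴/(8D³N_a) = (40.9×10³)(6.2⁴)/(8·35.0³·5) = 35.239 N/mm
Parallel: k_eq = 35.239 + 67 = 102.24 N/mm
F = k_eq·δ = 102.24·54 = 5520.9 N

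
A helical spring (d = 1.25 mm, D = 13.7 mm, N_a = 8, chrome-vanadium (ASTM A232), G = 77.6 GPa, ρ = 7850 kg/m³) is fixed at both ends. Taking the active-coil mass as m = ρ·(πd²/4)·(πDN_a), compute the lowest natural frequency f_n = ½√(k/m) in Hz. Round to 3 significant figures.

k = Gd⁴/(8D³N_a) = (77.6×10³)(1.25⁴)/(8·13.7³·8) = 1.1512 N/mm = 1151.2 N/m
Wire length L = πDN_a = π·13.7·8 = 344.32 mm
m = ρ·(πd²/4)·L = 7850 × 1.2272×10⁻⁶ m² × 0.34432 m = 0.003317 kg
f_n = ½√(k/m) = 0.5·√(1151.2/0.003317) = 0.5·√(3.4707e+05) = 294.56 Hz

295 Hz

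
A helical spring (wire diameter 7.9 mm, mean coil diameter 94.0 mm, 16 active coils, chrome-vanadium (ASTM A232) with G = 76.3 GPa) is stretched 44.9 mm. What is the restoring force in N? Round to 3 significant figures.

126 N

k = Gd⁴/(8D³N_a) = (76.3×10³)(7.9⁴)/(8·94.0³·16) = 2.7954 N/mm
F = k·δ = 2.7954 × 44.9 = 125.51 N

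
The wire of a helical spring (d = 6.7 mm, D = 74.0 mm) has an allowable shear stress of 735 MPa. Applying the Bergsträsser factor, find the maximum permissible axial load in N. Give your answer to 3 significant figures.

C = D/d = 74.0/6.7 = 11.0448
K_B = (4C+2)/(4C−3) = 46.179/41.179 = 1.1214
τ_max = K·8FD/(πd³) → F_max = τ_allow·πd³/(8DK)
F_max = 735·π·6.7³/(8·74.0·1.1214) = 6.9448e+05/663.88 = 1046.1 N

1050 N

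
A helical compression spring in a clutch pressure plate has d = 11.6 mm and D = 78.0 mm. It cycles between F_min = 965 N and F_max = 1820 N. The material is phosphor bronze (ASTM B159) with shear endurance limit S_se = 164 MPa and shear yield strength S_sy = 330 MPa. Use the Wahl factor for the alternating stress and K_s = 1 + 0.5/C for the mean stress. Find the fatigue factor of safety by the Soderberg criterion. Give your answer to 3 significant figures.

C = D/d = 78.0/11.6 = 6.7241; K_W = (4C−1)/(4C−4)+0.615/C = 1.2225; K_s = 1+0.5/C = 1.0744
F_a = (F_max−F_min)/2 = 427.5 N; F_m = (F_max+F_min)/2 = 1392.5 N
τ_a = K_W·8F_aD/(πd³) = 1.2225 × 54.4 = 66.503 MPa
τ_m = K_s·8F_mD/(πd³) = 1.0744 × 177.2 = 190.37 MPa
Soderberg: 1/n_f = τ_a/S_se + τ_m/S_sy = 66.503/164 + 190.37/330 = 0.40551 + 0.57689 = 0.98239
n_f = 1/0.98239 = 1.018

1.02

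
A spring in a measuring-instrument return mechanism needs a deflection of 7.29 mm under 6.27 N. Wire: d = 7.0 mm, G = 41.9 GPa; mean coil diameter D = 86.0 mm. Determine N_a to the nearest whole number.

23

Required rate k = F/δ = 6.27/7.29 = 0.86008 N/mm
N_a = Gd⁴/(8D³k) = (41.9×10³ × 7.0⁴)/(8 × 86.0³ × 0.86008)
    = 1.00602e+08 / 4.37648e+06 = 22.99 → 23 coils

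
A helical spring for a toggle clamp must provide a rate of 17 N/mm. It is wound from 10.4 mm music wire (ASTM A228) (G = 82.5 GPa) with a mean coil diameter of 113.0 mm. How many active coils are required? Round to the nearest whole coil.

5

N_a = Gd⁴/(8D³k) = (82.5×10³ × 10.4⁴)/(8 × 113.0³ × 17)
    = 9.65133e+08 / 1.96234e+08 = 4.918 → 5 coils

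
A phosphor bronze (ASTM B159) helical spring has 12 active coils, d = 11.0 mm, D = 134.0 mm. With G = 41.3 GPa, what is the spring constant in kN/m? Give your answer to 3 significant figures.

k = Gd⁴/(8D³N_a) = (41.3×10³ × 11.0⁴) / (8 × 134.0³ × 12)
  = 6.04673e+08 / 2.30986e+08 = 2.6178 N/mm

2.62 kN/m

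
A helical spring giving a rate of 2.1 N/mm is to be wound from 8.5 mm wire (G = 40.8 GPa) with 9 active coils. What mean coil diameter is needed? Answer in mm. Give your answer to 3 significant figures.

112 mm

D = (Gd⁴/(8N_a·k))^(1/3) = (40.8×10³·8.5⁴/(8·9·2.1))^(1/3)
  = (1.40859e+06)^(1/3) = 112.0972 mm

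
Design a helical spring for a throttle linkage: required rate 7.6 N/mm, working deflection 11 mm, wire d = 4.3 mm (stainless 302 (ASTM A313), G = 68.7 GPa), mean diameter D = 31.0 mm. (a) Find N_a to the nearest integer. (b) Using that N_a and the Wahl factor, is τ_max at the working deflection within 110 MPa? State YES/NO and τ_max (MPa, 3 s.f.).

N_a = Gd⁴/(8D³k) = (68.7×10³)(4.3⁴)/(8·31.0³·7.6) = 12.97 → N_a = 13
Actual rate k = Gd⁴/(8D³·13) = 7.5807 N/mm
Working load F = kδ = 7.5807·11 = 83.388 N
C = 31.0/4.3 = 7.2093; K_W = (4C−1)/(4C−4)+0.615/C = 1.2061
τ_max = K_W·8FD/(πd³) = 1.2061·82.794 = 99.858 MPa
τ_max ≤ 110 MPa → acceptable

(a) 13 coils; (b) YES, τ_max = 99.9 MPa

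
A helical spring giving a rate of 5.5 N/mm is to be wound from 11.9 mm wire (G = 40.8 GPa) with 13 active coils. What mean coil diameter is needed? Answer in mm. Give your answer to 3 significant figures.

113 mm

D = (Gd⁴/(8N_a·k))^(1/3) = (40.8×10³·11.9⁴/(8·13·5.5))^(1/3)
  = (1.43038e+06)^(1/3) = 112.6723 mm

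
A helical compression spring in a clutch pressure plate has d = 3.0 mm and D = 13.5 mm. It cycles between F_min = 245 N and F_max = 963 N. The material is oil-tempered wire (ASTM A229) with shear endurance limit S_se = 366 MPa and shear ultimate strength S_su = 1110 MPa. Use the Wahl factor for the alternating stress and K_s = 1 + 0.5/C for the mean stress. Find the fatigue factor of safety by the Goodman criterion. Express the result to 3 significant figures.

0.407

C = D/d = 13.5/3.0 = 4.5000; K_W = (4C−1)/(4C−4)+0.615/C = 1.3510; K_s = 1+0.5/C = 1.1111
F_a = (F_max−F_min)/2 = 359 N; F_m = (F_max+F_min)/2 = 604 N
τ_a = K_W·8F_aD/(πd³) = 1.3510 × 457.09 = 617.51 MPa
τ_m = K_s·8F_mD/(πd³) = 1.1111 × 769.04 = 854.49 MPa
Goodman: 1/n_f = τ_a/S_se + τ_m/S_su = 617.51/366 + 854.49/1110 = 1.68719 + 0.76981 = 2.457
n_f = 1/2.457 = 0.407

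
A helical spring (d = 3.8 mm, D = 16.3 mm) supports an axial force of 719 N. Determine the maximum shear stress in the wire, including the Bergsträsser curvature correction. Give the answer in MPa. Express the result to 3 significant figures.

Spring index C = D/d = 16.3/3.8 = 4.2895
K_B = (4C+2)/(4C−3) = 19.158/14.158 = 1.3532
τ₀ = 8FD/(πd³) = 8·719·16.3/(π·3.8³) = 93757.6/172.39 = 543.88 MPa
τ_max = K·τ₀ = 1.3532 × 543.88 = 735.96 MPa

736 MPa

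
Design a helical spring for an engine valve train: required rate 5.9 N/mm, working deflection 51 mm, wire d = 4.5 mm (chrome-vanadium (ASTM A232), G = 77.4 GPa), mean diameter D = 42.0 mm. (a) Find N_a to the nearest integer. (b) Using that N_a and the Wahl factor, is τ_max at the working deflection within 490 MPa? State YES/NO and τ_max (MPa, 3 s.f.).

N_a = Gd⁴/(8D³k) = (77.4×10³)(4.5⁴)/(8·42.0³·5.9) = 9.076 → N_a = 9
Actual rate k = Gd⁴/(8D³·9) = 5.9499 N/mm
Working load F = kδ = 5.9499·51 = 303.45 N
C = 42.0/4.5 = 9.3333; K_W = (4C−1)/(4C−4)+0.615/C = 1.1559
τ_max = K_W·8FD/(πd³) = 1.1559·356.15 = 411.67 MPa
τ_max ≤ 490 MPa → acceptable

(a) 9 coils; (b) YES, τ_max = 412 MPa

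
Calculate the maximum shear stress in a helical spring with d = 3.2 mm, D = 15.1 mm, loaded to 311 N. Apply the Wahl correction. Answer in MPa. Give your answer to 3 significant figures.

486 MPa

Spring index C = D/d = 15.1/3.2 = 4.7188
K_W = (4C−1)/(4C−4) + 0.615/C = 17.875/14.875 + 0.1303 = 1.3320
τ₀ = 8FD/(πd³) = 8·311·15.1/(π·3.2³) = 37568.8/102.94 = 364.95 MPa
τ_max = K·τ₀ = 1.3320 × 364.95 = 486.11 MPa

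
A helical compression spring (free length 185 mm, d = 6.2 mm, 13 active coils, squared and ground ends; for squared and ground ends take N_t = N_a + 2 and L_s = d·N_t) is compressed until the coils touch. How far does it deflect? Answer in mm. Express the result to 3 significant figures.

92.0 mm

N_t = 15; L_s = 6.2·15 = 93 mm
δ_solid = L₀ − L_s = 185 − 93 = 92 mm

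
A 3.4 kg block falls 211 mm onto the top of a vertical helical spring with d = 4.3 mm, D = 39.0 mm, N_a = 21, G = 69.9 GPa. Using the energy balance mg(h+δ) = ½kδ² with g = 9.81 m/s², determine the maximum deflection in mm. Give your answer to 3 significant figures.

91.8 mm

k = Gd⁴/(8D³N_a) = (69.9×10³)(4.3⁴)/(8·39.0³·21) = 2.398 N/mm
W = mg = 3.4 × 9.81 = 33.354 N
½kδ² − Wδ − Wh = 0 → δ = (W + √(W² + 2kWh))/k
δ = (33.354 + √(1112.5 + 33752.7))/2.398 = (33.354 + 186.72)/2.398 = 91.775 mm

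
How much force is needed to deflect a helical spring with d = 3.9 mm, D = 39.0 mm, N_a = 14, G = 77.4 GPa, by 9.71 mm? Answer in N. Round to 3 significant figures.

k = Gd⁴/(8D³N_a) = (77.4×10³)(3.9⁴)/(8·39.0³·14) = 2.6952 N/mm
F = k·δ = 2.6952 × 9.71 = 26.17 N

26.2 N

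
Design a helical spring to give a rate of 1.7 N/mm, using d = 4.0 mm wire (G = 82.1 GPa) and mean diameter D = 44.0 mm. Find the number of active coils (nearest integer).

N_a = Gd⁴/(8D³k) = (82.1×10³ × 4.0⁴)/(8 × 44.0³ × 1.7)
    = 2.10176e+07 / 1.1585e+06 = 18.14 → 18 coils

18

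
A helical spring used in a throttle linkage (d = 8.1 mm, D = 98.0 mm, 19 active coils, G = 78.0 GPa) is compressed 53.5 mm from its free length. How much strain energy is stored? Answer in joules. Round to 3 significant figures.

3.36 J

k = Gd⁴/(8D³N_a) = (78.0×10³)(8.1⁴)/(8·98.0³·19) = 2.347 N/mm
U = ½kδ² = 0.5 × 2.347 × 53.5² = 3358.8 N·mm = 3.3588 J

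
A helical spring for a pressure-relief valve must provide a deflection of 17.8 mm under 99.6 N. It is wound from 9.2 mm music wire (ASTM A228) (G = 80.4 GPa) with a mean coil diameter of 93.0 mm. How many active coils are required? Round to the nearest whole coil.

16

Required rate k = F/δ = 99.6/17.8 = 5.5955 N/mm
N_a = Gd⁴/(8D³k) = (80.4×10³ × 9.2⁴)/(8 × 93.0³ × 5.5955)
    = 5.7598e+08 / 3.60063e+07 = 16 → 16 coils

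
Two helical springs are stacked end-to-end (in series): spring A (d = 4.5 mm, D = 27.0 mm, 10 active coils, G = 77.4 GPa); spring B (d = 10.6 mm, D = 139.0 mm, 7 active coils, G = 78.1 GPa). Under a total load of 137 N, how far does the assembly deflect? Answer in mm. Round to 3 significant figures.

27.7 mm

k_A = Gd⁴/(8D³N_a) = (77.4×10³)(4.5⁴)/(8·27.0³·10) = 20.156 N/mm
k_B = Gd⁴/(8D³N_a) = (78.1×10³)(10.6⁴)/(8·139.0³·7) = 6.556 N/mm
Series: 1/k_eq = 1/20.156 + 1/6.556 = 0.20214; k_eq = 4.947 N/mm
δ = F/k_eq = 137/4.947 = 27.694 mm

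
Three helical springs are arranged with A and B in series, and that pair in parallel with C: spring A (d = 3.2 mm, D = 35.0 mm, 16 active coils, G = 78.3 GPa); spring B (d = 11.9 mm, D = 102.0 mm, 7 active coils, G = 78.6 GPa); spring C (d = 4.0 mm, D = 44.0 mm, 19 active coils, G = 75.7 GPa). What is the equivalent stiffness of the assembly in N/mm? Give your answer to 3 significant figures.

k_A = Gd⁴/(8D³N_a) = (78.3×10³)(3.2⁴)/(8·35.0³·16) = 1.4961 N/mm
k_B = Gd⁴/(8D³N_a) = (78.6×10³)(11.9⁴)/(8·102.0³·7) = 26.523 N/mm
k_C = Gd⁴/(8D³N_a) = (75.7×10³)(4.0⁴)/(8·44.0³·19) = 1.4967 N/mm
Springs A,B series: k_AB = 1/(1/1.4961+1/26.523) = 1.4162 N/mm; parallel with C: k_eq = 1.4162+1.4967 = 2.9129 N/mm

2.91 N/mm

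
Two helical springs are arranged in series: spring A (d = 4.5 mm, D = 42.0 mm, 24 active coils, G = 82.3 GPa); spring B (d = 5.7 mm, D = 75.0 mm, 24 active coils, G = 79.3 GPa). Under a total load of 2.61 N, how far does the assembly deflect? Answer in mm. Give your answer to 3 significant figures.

k_A = Gd⁴/(8D³N_a) = (82.3×10³)(4.5⁴)/(8·42.0³·24) = 2.3725 N/mm
k_B = Gd⁴/(8D³N_a) = (79.3×10³)(5.7⁴)/(8·75.0³·24) = 1.0334 N/mm
Series: 1/k_eq = 1/2.3725 + 1/1.0334 = 1.3891; k_eq = 0.71987 N/mm
δ = F/k_eq = 2.61/0.71987 = 3.6257 mm

3.63 mm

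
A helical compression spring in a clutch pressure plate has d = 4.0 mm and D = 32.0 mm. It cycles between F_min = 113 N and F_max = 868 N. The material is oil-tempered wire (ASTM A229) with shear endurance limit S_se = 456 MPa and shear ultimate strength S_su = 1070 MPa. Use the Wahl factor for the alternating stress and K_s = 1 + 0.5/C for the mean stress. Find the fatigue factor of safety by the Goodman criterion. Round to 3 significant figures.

C = D/d = 32.0/4.0 = 8.0000; K_W = (4C−1)/(4C−4)+0.615/C = 1.1840; K_s = 1+0.5/C = 1.0625
F_a = (F_max−F_min)/2 = 377.5 N; F_m = (F_max+F_min)/2 = 490.5 N
τ_a = K_W·8F_aD/(πd³) = 1.1840 × 480.65 = 569.1 MPa
τ_m = K_s·8F_mD/(πd³) = 1.0625 × 624.52 = 663.56 MPa
Goodman: 1/n_f = τ_a/S_se + τ_m/S_su = 569.1/456 + 663.56/1070 = 1.24802 + 0.62015 = 1.8682
n_f = 1/1.8682 = 0.5353

0.535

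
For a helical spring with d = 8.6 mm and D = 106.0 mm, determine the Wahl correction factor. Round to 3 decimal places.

1.116

C = D/d = 106.0/8.6 = 12.3256
K_W = (4C−1)/(4C−4) + 0.615/C = 48.302/45.302 + 0.0499 = 1.1161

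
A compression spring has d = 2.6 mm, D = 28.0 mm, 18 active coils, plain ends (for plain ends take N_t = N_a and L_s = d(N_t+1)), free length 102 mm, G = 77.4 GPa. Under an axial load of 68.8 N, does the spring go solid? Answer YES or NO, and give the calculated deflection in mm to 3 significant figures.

k = Gd⁴/(8D³N_a) = (77.4×10³)(2.6⁴)/(8·28.0³·18) = 1.1189 N/mm
N_t = 18; L_s = 2.6·19 = 49.4 mm; δ_solid = L₀ − L_s = 102 − 49.4 = 52.6 mm
δ = F/k = 68.8/1.1189 = 61.488 mm
δ ≥ δ_solid → spring goes solid

YES, δ = 61.5 mm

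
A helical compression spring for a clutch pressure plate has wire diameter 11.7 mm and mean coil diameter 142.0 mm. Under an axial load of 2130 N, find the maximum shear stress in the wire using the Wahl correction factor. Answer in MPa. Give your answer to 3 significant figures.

Spring index C = D/d = 142.0/11.7 = 12.1368
K_W = (4C−1)/(4C−4) + 0.615/C = 47.547/44.547 + 0.0507 = 1.1180
τ₀ = 8FD/(πd³) = 8·2130·142.0/(π·11.7³) = 2.41968e+06/5031.6 = 480.9 MPa
τ_max = K·τ₀ = 1.1180 × 480.9 = 537.65 MPa

538 MPa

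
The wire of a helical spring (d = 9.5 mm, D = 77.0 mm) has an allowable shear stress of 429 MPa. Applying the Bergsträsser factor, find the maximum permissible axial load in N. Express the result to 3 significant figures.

C = D/d = 77.0/9.5 = 8.1053
K_B = (4C+2)/(4C−3) = 34.421/29.421 = 1.1699
τ_max = K·8FD/(πd³) → F_max = τ_allow·πd³/(8DK)
F_max = 429·π·9.5³/(8·77.0·1.1699) = 1.1555e+06/720.69 = 1603.4 N

1600 N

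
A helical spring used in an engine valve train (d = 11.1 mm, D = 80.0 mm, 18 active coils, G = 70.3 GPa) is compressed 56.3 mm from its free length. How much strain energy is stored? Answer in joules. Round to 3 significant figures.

k = Gd⁴/(8D³N_a) = (70.3×10³)(11.1⁴)/(8·80.0³·18) = 14.475 N/mm
U = ½kδ² = 0.5 × 14.475 × 56.3² = 22940 N·mm = 22.94 J

22.9 J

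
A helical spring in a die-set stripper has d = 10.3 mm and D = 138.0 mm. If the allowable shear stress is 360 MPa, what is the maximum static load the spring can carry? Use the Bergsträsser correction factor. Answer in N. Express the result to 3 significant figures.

1020 N

C = D/d = 138.0/10.3 = 13.3981
K_B = (4C+2)/(4C−3) = 55.592/50.592 = 1.0988
τ_max = K·8FD/(πd³) → F_max = τ_allow·πd³/(8DK)
F_max = 360·π·10.3³/(8·138.0·1.0988) = 1.2358e+06/1213.1 = 1018.7 N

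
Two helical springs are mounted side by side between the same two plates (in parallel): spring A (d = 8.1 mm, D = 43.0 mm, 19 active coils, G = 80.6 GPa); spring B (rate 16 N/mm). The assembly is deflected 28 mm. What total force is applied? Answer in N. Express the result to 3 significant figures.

1250 N

k_A = Gd⁴/(8D³N_a) = (80.6×10³)(8.1⁴)/(8·43.0³·19) = 28.71 N/mm
Parallel: k_eq = 28.71 + 16 = 44.71 N/mm
F = k_eq·δ = 44.71·28 = 1251.9 N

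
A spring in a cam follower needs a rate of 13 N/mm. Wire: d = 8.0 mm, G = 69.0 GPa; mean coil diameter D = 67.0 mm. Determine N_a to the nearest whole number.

9

N_a = Gd⁴/(8D³k) = (69.0×10³ × 8.0⁴)/(8 × 67.0³ × 13)
    = 2.82624e+08 / 3.12794e+07 = 9.035 → 9 coils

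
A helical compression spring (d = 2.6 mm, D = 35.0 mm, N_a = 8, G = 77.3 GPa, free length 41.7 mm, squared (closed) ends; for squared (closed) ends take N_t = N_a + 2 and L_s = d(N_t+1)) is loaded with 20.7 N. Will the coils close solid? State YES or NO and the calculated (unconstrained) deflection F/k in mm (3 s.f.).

YES, δ = 16.1 mm

k = Gd⁴/(8D³N_a) = (77.3×10³)(2.6⁴)/(8·35.0³·8) = 1.2873 N/mm
N_t = 10; L_s = 2.6·11 = 28.6 mm; δ_solid = L₀ − L_s = 41.7 − 28.6 = 13.1 mm
δ = F/k = 20.7/1.2873 = 16.08 mm
δ ≥ δ_solid → spring goes solid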